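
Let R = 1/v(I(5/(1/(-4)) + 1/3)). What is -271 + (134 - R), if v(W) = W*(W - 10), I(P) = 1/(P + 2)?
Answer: -221872/1599 ≈ -138.76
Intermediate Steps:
I(P) = 1/(2 + P)
v(W) = W*(-10 + W)
R = 2809/1599 (R = 1/((-10 + 1/(2 + (5/(1/(-4)) + 1/3)))/(2 + (5/(1/(-4)) + 1/3))) = 1/((-10 + 1/(2 + (5/(-¼) + 1*(⅓))))/(2 + (5/(-¼) + 1*(⅓)))) = 1/((-10 + 1/(2 + (5*(-4) + ⅓)))/(2 + (5*(-4) + ⅓))) = 1/((-10 + 1/(2 + (-20 + ⅓)))/(2 + (-20 + ⅓))) = 1/((-10 + 1/(2 - 59/3))/(2 - 59/3)) = 1/((-10 + 1/(-53/3))/(-53/3)) = 1/(-3*(-10 - 3/53)/53) = 1/(-3/53*(-533/53)) = 1/(1599/2809) = 2809/1599 ≈ 1.7567)
-271 + (134 - R) = -271 + (134 - 1*2809/1599) = -271 + (134 - 2809/1599) = -271 + 211457/1599 = -221872/1599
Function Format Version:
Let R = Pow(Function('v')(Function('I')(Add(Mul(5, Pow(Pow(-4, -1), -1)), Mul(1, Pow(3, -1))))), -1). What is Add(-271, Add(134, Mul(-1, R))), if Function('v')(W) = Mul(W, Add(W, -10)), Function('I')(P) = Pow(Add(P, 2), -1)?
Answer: Rational(-221872, 1599) ≈ -138.76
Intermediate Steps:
Function('I')(P) = Pow(Add(2, P), -1)
Function('v')(W) = Mul(W, Add(-10, W))
R = Rational(2809, 1599) (R = Pow(Mul(Pow(Add(2, Add(Mul(5, Pow(Pow(-4, -1), -1)), Mul(1, Pow(3, -1)))), -1), Add(-10, Pow(Add(2, Add(Mul(5, Pow(Pow(-4, -1), -1)), Mul(1, Pow(3, -1)))), -1))), -1) = Pow(Mul(Pow(Add(2, Add(Mul(5, Pow(Rational(-1, 4), -1)), Mul(1, Rational(1, 3)))), -1), Add(-10, Pow(Add(2, Add(Mul(5, Pow(Rational(-1, 4), -1)), Mul(1, Rational(1, 3)))), -1))), -1) = Pow(Mul(Pow(Add(2, Add(Mul(5, -4), Rational(1, 3))), -1), Add(-10, Pow(Add(2, Add(Mul(5, -4), Rational(1, 3))), -1))), -1) = Pow(Mul(Pow(Add(2, Add(-20, Rational(1, 3))), -1), Add(-10, Pow(Add(2, Add(-20, Rational(1, 3))), -1))), -1) = Pow(Mul(Pow(Add(2, Rational(-59, 3)), -1), Add(-10, Pow(Add(2, Rational(-59, 3)), -1))), -1) = Pow(Mul(Pow(Rational(-53, 3), -1), Add(-10, Pow(Rational(-53, 3), -1))), -1) = Pow(Mul(Rational(-3, 53), Add(-10, Rational(-3, 53))), -1) = Pow(Mul(Rational(-3, 53), Rational(-533, 53)), -1) = Pow(Rational(1599, 2809), -1) = Rational(2809, 1599) ≈ 1.7567)
Add(-271, Add(134, Mul(-1, R))) = Add(-271, Add(134, Mul(-1, Rational(2809, 1599)))) = Add(-271, Add(134, Rational(-2809, 1599))) = Add(-271, Rational(211457, 1599)) = Rational(-221872, 1599)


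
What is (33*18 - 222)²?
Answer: 138384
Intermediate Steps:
(33*18 - 222)² = (594 - 222)² = 372² = 138384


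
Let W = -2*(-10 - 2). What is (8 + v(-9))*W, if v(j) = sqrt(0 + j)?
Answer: 192 + 72*I ≈ 192.0 + 72.0*I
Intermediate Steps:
v(j) = sqrt(j)
W = 24 (W = -2*(-12) = 24)
(8 + v(-9))*W = (8 + sqrt(-9))*24 = (8 + 3*I)*24 = 192 + 72*I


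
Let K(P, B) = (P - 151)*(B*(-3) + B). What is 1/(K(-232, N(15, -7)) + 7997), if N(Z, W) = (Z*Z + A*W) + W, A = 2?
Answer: 1/164261 ≈ 6.0879e-6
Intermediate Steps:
N(Z, W) = Z² + 3*W (N(Z, W) = (Z*Z + 2*W) + W = (Z² + 2*W) + W = Z² + 3*W)
K(P, B) = -2*B*(-151 + P) (K(P, B) = (-151 + P)*(-3*B + B) = (-151 + P)*(-2*B) = -2*B*(-151 + P))
1/(K(-232, N(15, -7)) + 7997) = 1/(2*(15² + 3*(-7))*(151 - 1*(-232)) + 7997) = 1/(2*(225 - 21)*(151 + 232) + 7997) = 1/(2*204*383 + 7997) = 1/(156264 + 7997) = 1/164261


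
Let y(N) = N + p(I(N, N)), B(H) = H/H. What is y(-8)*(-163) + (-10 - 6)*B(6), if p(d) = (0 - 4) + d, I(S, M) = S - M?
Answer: 1940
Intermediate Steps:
p(d) = -4 + d
B(H) = 1
y(N) = -4 + N (y(N) = N + (-4 + (N - N)) = N + (-4 + 0) = N - 4 = -4 + N)
y(-8)*(-163) + (-10 - 6)*B(6) = (-4 - 8)*(-163) + (-10 - 6)*1 = -12*(-163) - 16*1 = 1956 - 16 = 1940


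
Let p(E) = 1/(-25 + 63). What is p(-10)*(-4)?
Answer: -2/19 ≈ -0.10526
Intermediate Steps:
p(E) = 1/38
p(-10)*(-4) = (1/38)*(-4) = -2/19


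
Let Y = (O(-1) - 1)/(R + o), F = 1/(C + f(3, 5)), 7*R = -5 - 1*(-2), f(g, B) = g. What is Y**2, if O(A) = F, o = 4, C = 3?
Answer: 49/900 ≈ 0.054444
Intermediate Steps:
R = -3/7 (R = (-5 - 1*(-2))/7 = (-5 + 2)/7 = (1/7)*(-3) = -3/7 ≈ -0.42857)
F = 1/6 (F = 1/(3 + 3) = 1/6 ≈ 0.16667)
O(A) = 1/6
Y = -7/30 (Y = (1/6 - 1)/(-3/7 + 4) = -5/(6*25/7) = -5/6*7/25 = -7/30 ≈ -0.23333)
Y**2 = (-7/30)**2 = 49/900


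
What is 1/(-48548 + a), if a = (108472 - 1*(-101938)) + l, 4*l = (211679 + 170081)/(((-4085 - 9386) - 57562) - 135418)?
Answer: 206451/33416476322 ≈ 6.1781e-6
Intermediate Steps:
l = -95440/206451 (l = ((211679 + 170081)/(((-4085 - 9386) - 57562) - 135418))/4 = (381760/((-13471 - 57562) - 135418))/4 = (381760/(-71033 - 135418))/4 = (381760/(-206451))/4 = (381760*(-1/206451))/4 = (¼)*(-381760/206451) = -95440/206451 ≈ -0.46229)
a = 43439259470/206451 (a = (108472 - 1*(-101938)) - 95440/206451 = (108472 + 101938) - 95440/206451 = 210410 - 95440/206451 = 43439259470/206451 ≈ 2.1041e+5)
1/(-48548 + a) = 1/(-48548 + 43439259470/206451) = 1/(33416476322/206451) = 206451/33416476322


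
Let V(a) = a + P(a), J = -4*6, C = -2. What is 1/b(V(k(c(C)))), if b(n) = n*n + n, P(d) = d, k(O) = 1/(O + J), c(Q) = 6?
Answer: -81/8 ≈ -10.125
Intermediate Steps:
J = -24
k(O) = 1/(-24 + O) (k(O) = 1/(O - 24) = 1/(-24 + O))
V(a) = 2*a (V(a) = a + a = 2*a)
b(n) = n + n² (b(n) = n² + n = n + n²)
1/b(V(k(c(C)))) = 1/((2/(-24 + 6))*(1 + 2/(-24 + 6))) = 1/((2/(-18))*(1 + 2/(-18))) = 1/((2*(-1/18))*(1 + 2*(-1/18))) = 1/(-(1 - ⅑)/9) = 1/(-⅑*8/9) = 1/(-8/81) = -81/8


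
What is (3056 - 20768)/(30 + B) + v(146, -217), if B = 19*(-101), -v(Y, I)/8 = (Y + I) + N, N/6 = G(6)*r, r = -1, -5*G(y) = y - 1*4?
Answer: 5271976/9445 ≈ 558.18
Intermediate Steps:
G(y) = 4/5 - y/5 (G(y) = -(y - 1*4)/5 = -(y - 4)/5 = -(-4 + y)/5 = 4/5 - y/5)
N = 12/5 (N = 6*((4/5 - 1/5*6)*(-1)) = 6*((4/5 - 6/5)*(-1)) = 6*(-2/5*(-1)) = 6*(2/5) = 12/5 ≈ 2.4000)
v(Y, I) = -96/5 - 8*I - 8*Y (v(Y, I) = -8*((Y + I) + 12/5) = -8*((I + Y) + 12/5) = -8*(12/5 + I + Y) = -96/5 - 8*I - 8*Y)
B = -1919
(3056 - 20768)/(30 + B) + v(146, -217) = (3056 - 20768)/(30 - 1919) + (-96/5 - 8*(-217) - 8*146) = -17712/(-1889) + (-96/5 + 1736 - 1168) = -17712*(-1/1889) + 2744/5 = 17712/1889 + 2744/5 = 5271976/9445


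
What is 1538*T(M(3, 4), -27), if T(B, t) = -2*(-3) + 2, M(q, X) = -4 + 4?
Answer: 12304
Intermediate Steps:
M(q, X) = 0
T(B, t) = 8 (T(B, t) = 6 + 2 = 8)
1538*T(M(3, 4), -27) = 1538*8 = 12304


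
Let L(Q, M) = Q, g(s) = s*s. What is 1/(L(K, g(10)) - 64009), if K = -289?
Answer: -1/64298 ≈ -1.5553e-5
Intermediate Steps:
g(s) = s**2
1/(L(K, g(10)) - 64009) = 1/(-289 - 64009) = 1/(-64298) = -1/64298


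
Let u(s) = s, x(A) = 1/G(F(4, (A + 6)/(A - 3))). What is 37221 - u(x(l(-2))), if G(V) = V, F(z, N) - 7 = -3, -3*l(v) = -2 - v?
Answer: 148883/4 ≈ 37221.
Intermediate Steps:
l(v) = ⅔ + v/3 (l(v) = -(-2 - v)/3 = ⅔ + v/3)
F(z, N) = 4 (F(z, N) = 7 - 3 = 4)
x(A) = ¼ (x(A) = 1/4 = ¼)
37221 - u(x(l(-2))) = 37221 - 1*¼ = 37221 - ¼ = 148883/4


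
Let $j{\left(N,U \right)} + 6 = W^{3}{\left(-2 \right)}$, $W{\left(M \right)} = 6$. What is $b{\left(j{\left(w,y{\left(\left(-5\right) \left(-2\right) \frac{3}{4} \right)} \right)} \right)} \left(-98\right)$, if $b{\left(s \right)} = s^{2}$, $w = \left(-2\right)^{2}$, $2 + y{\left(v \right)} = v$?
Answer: $-4321800$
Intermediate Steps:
$y{\left(v \right)} = -2 + v$
$w = 4$
$j{\left(N,U \right)} = 210$ ($j{\left(N,U \right)} = -6 + 6^{3} = -6 + 216 = 210$)
$b{\left(j{\left(w,y{\left(\left(-5\right) \left(-2\right) \frac{3}{4} \right)} \right)} \right)} \left(-98\right) = 210^{2} \left(-98\right) = 44100 \left(-98\right) = -4321800$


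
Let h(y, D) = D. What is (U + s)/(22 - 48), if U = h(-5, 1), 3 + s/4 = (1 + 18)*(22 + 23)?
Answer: -3409/26 ≈ -131.12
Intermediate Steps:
s = 3408 (s = -12 + 4*((1 + 18)*(22 + 23)) = -12 + 4*(19*45) = -12 + 4*855 = -12 + 3420 = 3408)
U = 1
(U + s)/(22 - 48) = (1 + 3408)/(22 - 48) = 3409/(-26) = -1/26*3409 = -3409/26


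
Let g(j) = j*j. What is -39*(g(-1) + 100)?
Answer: -3939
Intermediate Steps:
g(j) = j²
-39*(g(-1) + 100) = -39*((-1)² + 100) = -39*(1 + 100) = -39*101 = -3939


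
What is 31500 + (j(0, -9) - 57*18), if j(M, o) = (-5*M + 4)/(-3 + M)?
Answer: 91418/3 ≈ 30473.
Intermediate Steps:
j(M, o) = (4 - 5*M)/(-3 + M)
31500 + (j(0, -9) - 57*18) = 31500 + ((4 - 5*0)/(-3 + 0) - 57*18) = 31500 + ((4 + 0)/(-3) - 1026) = 31500 + (-1/3*4 - 1026) = 31500 + (-4/3 - 1026) = 31500 - 3082/3 = 91418/3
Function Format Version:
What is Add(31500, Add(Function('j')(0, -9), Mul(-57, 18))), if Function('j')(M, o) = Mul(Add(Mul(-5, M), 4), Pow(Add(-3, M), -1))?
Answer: Rational(91418, 3) ≈ 30473.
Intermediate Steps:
Function('j')(M, o) = Mul(Pow(Add(-3, M), -1), Add(4, Mul(-5, M))) (Function('j')(M, o) = Mul(Add(4, Mul(-5, M)), Pow(Add(-3, M), -1)) = Mul(Pow(Add(-3, M), -1), Add(4, Mul(-5, M))))
Add(31500, Add(Function('j')(0, -9), Mul(-57, 18))) = Add(31500, Add(Mul(Pow(Add(-3, 0), -1), Add(4, Mul(-5, 0))), Mul(-57, 18))) = Add(31500, Add(Mul(Pow(-3, -1), Add(4, 0)), -1026)) = Add(31500, Add(Mul(Rational(-1, 3), 4), -1026)) = Add(31500, Add(Rational(-4, 3), -1026)) = Add(31500, Rational(-3082, 3)) = Rational(91418, 3)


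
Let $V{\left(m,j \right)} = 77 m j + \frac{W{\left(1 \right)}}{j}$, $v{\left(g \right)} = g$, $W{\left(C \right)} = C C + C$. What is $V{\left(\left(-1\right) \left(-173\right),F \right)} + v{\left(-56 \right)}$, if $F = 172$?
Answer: $\frac{197039417}{86} \approx 2.2912 \cdot 10^{6}$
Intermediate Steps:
$W{\left(C \right)} = C + C^{2}$ ($W{\left(C \right)} = C^{2} + C = C + C^{2}$)
$V{\left(m,j \right)} = \frac{2}{j} + 77 j m$ ($V{\left(m,j \right)} = 77 m j + \frac{1 \left(1 + 1\right)}{j} = 77 j m + \frac{1 \cdot 2}{j} = 77 j m + \frac{2}{j} = \frac{2}{j} + 77 j m$)
$V{\left(\left(-1\right) \left(-173\right),F \right)} + v{\left(-56 \right)} = \left(\frac{2}{172} + 77 \cdot 172 \left(\left(-1\right) \left(-173\right)\right)\right) - 56 = \left(2 \cdot \frac{1}{172} + 77 \cdot 172 \cdot 173\right) - 56 = \left(\frac{1}{86} + 2291212\right) - 56 = \frac{197044233}{86} - 56 = \frac{197039417}{86}$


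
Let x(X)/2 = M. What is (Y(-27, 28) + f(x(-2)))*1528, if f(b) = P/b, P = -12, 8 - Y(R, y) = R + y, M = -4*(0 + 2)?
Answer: 11842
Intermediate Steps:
M = -8 (M = -4*2 = -8)
Y(R, y) = 8 - R - y (Y(R, y) = 8 - (R + y) = 8 + (-R - y) = 8 - R - y)
x(X) = -16 (x(X) = 2*(-8) = -16)
f(b) = -12/b
(Y(-27, 28) + f(x(-2)))*1528 = ((8 - 1*(-27) - 1*28) - 12/(-16))*1528 = ((8 + 27 - 28) - 12*(-1/16))*1528 = (7 + ¾)*1528 = (31/4)*1528 = 11842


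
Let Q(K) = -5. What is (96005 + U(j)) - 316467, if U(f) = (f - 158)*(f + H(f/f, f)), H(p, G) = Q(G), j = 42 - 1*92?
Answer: -209022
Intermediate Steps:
j = -50 (j = 42 - 92 = -50)
H(p, G) = -5
U(f) = (-158 + f)*(-5 + f) (U(f) = (f - 158)*(f - 5) = (-158 + f)*(-5 + f))
(96005 + U(j)) - 316467 = (96005 + (790 + (-50)² - 163*(-50))) - 316467 = (96005 + (790 + 2500 + 8150)) - 316467 = (96005 + 11440) - 316467 = 107445 - 316467 = -209022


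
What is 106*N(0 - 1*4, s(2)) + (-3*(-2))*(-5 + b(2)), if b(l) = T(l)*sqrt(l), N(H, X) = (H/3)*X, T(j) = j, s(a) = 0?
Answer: -30 + 12*sqrt(2) ≈ -13.029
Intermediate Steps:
N(H, X) = H*X/3 (N(H, X) = (H*(1/3))*X = (H/3)*X = H*X/3)
b(l) = l**(3/2) (b(l) = l*sqrt(l) = l**(3/2))
106*N(0 - 1*4, s(2)) + (-3*(-2))*(-5 + b(2)) = 106*((1/3)*(0 - 1*4)*0) + (-3*(-2))*(-5 + 2**(3/2)) = 106*((1/3)*(0 - 4)*0) + 6*(-5 + 2*sqrt(2)) = 106*((1/3)*(-4)*0) + (-30 + 12*sqrt(2)) = 106*0 + (-30 + 12*sqrt(2)) = 0 + (-30 + 12*sqrt(2)) = -30 + 12*sqrt(2)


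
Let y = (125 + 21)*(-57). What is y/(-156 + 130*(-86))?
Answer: 4161/5668 ≈ 0.73412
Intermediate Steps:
y = -8322 (y = 146*(-57) = -8322)
y/(-156 + 130*(-86)) = -8322/(-156 + 130*(-86)) = -8322/(-156 - 11180) = -8322/(-11336) = -8322*(-1/11336) = 4161/5668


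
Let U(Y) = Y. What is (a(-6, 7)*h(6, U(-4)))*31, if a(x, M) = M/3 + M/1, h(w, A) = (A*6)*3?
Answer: -20832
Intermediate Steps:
h(w, A) = 18*A (h(w, A) = (6*A)*3 = 18*A)
a(x, M) = 4*M/3 (a(x, M) = M*(⅓) + M*1 = M/3 + M = 4*M/3)
(a(-6, 7)*h(6, U(-4)))*31 = (((4/3)*7)*(18*(-4)))*31 = ((28/3)*(-72))*31 = -672*31 = -20832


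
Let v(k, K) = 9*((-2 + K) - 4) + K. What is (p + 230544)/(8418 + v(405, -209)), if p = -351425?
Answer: -120881/6274 ≈ -19.267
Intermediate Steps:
v(k, K) = -54 + 10*K (v(k, K) = 9*(-6 + K) + K = (-54 + 9*K) + K = -54 + 10*K)
(p + 230544)/(8418 + v(405, -209)) = (-351425 + 230544)/(8418 + (-54 + 10*(-209))) = -120881/(8418 + (-54 - 2090)) = -120881/(8418 - 2144) = -120881/6274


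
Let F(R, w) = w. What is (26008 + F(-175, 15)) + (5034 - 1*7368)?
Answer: 23689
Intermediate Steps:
(26008 + F(-175, 15)) + (5034 - 1*7368) = (26008 + 15) + (5034 - 1*7368) = 26023 + (5034 - 7368) = 26023 - 2334 = 23689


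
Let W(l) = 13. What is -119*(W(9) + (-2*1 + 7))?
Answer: -2142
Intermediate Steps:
-119*(W(9) + (-2*1 + 7)) = -119*(13 + (-2*1 + 7)) = -119*(13 + (-2 + 7)) = -119*(13 + 5) = -119*18 = -2142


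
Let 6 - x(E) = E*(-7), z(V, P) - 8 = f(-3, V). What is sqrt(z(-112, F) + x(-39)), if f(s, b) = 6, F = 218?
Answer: I*sqrt(253) ≈ 15.906*I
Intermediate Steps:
z(V, P) = 14 (z(V, P) = 8 + 6 = 14)
x(E) = 6 + 7*E (x(E) = 6 - E*(-7) = 6 - (-7)*E = 6 + 7*E)
sqrt(z(-112, F) + x(-39)) = sqrt(14 + (6 + 7*(-39))) = sqrt(14 + (6 - 273)) = sqrt(14 - 267) = sqrt(-253) = I*sqrt(253)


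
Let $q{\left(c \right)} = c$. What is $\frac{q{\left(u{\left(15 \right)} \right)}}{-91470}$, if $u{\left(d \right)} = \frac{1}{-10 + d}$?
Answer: $- \frac{1}{457350} \approx -2.1865 \cdot 10^{-6}$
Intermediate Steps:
$\frac{q{\left(u{\left(15 \right)} \right)}}{-91470} = \frac{1}{\left(-10 + 15\right) \left(-91470\right)} = \frac{1}{5} \left(- \frac{1}{91470}\right) = - \frac{1}{457350}$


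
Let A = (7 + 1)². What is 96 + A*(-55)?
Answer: -3424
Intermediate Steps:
A = 64 (A = 8² = 64)
96 + A*(-55) = 96 + 64*(-55) = 96 - 3520 = -3424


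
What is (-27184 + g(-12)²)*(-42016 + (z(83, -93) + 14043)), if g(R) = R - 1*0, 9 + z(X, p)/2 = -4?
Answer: 757092960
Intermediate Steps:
z(X, p) = -26 (z(X, p) = -18 + 2*(-4) = -18 - 8 = -26)
g(R) = R (g(R) = R + 0 = R)
(-27184 + g(-12)²)*(-42016 + (z(83, -93) + 14043)) = (-27184 + (-12)²)*(-42016 + (-26 + 14043)) = (-27184 + 144)*(-42016 + 14017) = -27040*(-27999) = 757092960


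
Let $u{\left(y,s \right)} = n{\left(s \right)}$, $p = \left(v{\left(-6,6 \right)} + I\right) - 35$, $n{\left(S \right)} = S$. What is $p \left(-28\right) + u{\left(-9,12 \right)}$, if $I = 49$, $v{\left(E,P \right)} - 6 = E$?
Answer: $-380$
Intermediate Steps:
$v{\left(E,P \right)} = 6 + E$
$p = 14$ ($p = \left(\left(6 - 6\right) + 49\right) - 35 = \left(0 + 49\right) - 35 = 49 - 35 = 14$)
$u{\left(y,s \right)} = s$
$p \left(-28\right) + u{\left(-9,12 \right)} = 14 \left(-28\right) + 12 = -392 + 12 = -380$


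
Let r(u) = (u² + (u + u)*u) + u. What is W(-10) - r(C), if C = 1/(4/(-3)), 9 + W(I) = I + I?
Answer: -479/16 ≈ -29.938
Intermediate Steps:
W(I) = -9 + 2*I (W(I) = -9 + (I + I) = -9 + 2*I)
C = -¾ (C = 1/(4*(-⅓)) = 1/(-4/3) = -¾ ≈ -0.75000)
r(u) = u + 3*u² (r(u) = (u² + (2*u)*u) + u = (u² + 2*u²) + u = 3*u² + u = u + 3*u²)
W(-10) - r(C) = (-9 + 2*(-10)) - (-3)*(1 + 3*(-¾))/4 = (-9 - 20) - (-3)*(1 - 9/4)/4 = -29 - (-3)*(-5)/(4*4) = -29 - 1*15/16 = -29 - 15/16 = -479/16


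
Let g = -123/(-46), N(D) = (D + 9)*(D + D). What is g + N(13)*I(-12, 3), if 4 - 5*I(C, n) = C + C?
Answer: 737351/230 ≈ 3205.9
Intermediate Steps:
N(D) = 2*D*(9 + D) (N(D) = (9 + D)*(2*D) = 2*D*(9 + D))
I(C, n) = ⅘ - 2*C/5 (I(C, n) = ⅘ - (C + C)/5 = ⅘ - 2*C/5)
g = 123/46 (g = -123*(-1/46) = 123/46 ≈ 2.6739)
g + N(13)*I(-12, 3) = 123/46 + (2*13*(9 + 13))*(⅘ - ⅖*(-12)) = 123/46 + (2*13*22)*(⅘ + 24/5) = 123/46 + 572*(28/5) = 123/46 + 16016/5 = 737351/230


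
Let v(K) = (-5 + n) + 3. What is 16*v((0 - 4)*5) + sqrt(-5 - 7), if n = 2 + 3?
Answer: 48 + 2*I*sqrt(3) ≈ 48.0 + 3.4641*I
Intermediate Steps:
n = 5
v(K) = 3 (v(K) = (-5 + 5) + 3 = 0 + 3 = 3)
16*v((0 - 4)*5) + sqrt(-5 - 7) = 16*3 + sqrt(-5 - 7) = 48 + sqrt(-12) = 48 + 2*I*sqrt(3)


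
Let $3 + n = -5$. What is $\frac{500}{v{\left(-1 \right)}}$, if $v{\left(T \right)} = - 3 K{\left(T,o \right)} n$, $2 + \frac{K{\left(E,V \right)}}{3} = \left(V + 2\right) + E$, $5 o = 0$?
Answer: $- \frac{125}{18} \approx -6.9444$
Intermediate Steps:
$o = 0$ ($o = \frac{1}{5} \cdot 0 = 0$)
$K{\left(E,V \right)} = 3 E + 3 V$ ($K{\left(E,V \right)} = -6 + 3 \left(\left(V + 2\right) + E\right) = -6 + 3 \left(\left(2 + V\right) + E\right) = -6 + 3 \left(2 + E + V\right) = -6 + \left(6 + 3 E + 3 V\right) = 3 E + 3 V$)
$n = -8$ ($n = -3 - 5 = -8$)
$v{\left(T \right)} = 72 T$ ($v{\left(T \right)} = - 3 \left(3 T + 3 \cdot 0\right) \left(-8\right) = - 3 \left(3 T + 0\right) \left(-8\right) = - 3 \cdot 3 T \left(-8\right) = - 9 T \left(-8\right) = 72 T$)
$\frac{500}{v{\left(-1 \right)}} = \frac{500}{72 \left(-1\right)} = \frac{500}{-72} = 500 \left(- \frac{1}{72}\right) = - \frac{125}{18}$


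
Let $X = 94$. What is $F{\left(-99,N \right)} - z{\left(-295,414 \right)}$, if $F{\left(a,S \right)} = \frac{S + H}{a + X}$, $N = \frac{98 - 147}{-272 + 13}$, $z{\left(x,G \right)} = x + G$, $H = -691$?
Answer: $\frac{709}{37} \approx 19.162$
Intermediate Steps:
$z{\left(x,G \right)} = G + x$
$N = \frac{7}{37}$ ($N = - \frac{49}{-259} = \left(-49\right) \left(- \frac{1}{259}\right) = \frac{7}{37} \approx 0.18919$)
$F{\left(a,S \right)} = \frac{-691 + S}{94 + a}$ ($F{\left(a,S \right)} = \frac{S - 691}{a + 94} = \frac{-691 + S}{94 + a}$)
$F{\left(-99,N \right)} - z{\left(-295,414 \right)} = \frac{-691 + \frac{7}{37}}{94 - 99} - \left(414 - 295\right) = \frac{1}{-5} \left(- \frac{25560}{37}\right) - 119 = \left(- \frac{1}{5}\right) \left(- \frac{25560}{37}\right) - 119 = \frac{5112}{37} - 119 = \frac{709}{37}$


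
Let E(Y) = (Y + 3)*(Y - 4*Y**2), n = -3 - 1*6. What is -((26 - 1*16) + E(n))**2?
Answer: -4032064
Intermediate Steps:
n = -9 (n = -3 - 6 = -9)
E(Y) = (3 + Y)*(Y - 4*Y**2)
-((26 - 1*16) + E(n))**2 = -((26 - 1*16) - 9*(3 - 11*(-9) - 4*(-9)**2))**2 = -((26 - 16) - 9*(3 + 99 - 4*81))**2 = -(10 - 9*(3 + 99 - 324))**2 = -(10 - 9*(-222))**2 = -(10 + 1998)**2 = -1*2008**2 = -1*4032064 = -4032064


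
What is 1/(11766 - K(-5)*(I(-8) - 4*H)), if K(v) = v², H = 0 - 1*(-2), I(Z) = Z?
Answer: 1/12166 ≈ 8.2196e-5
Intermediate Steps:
H = 2 (H = 0 + 2 = 2)
1/(11766 - K(-5)*(I(-8) - 4*H)) = 1/(11766 - (-5)²*(-8 - 4*2)) = 1/(11766 - 25*(-8 - 8)) = 1/(11766 - 25*(-16)) = 1/(11766 - 1*(-400)) = 1/(11766 + 400) = 1/12166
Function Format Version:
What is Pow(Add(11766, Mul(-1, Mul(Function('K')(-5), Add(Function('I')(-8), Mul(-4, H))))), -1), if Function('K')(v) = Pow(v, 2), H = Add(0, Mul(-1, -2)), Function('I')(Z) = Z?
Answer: Rational(1, 12166) ≈ 8.2196e-5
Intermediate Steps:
H = 2 (H = Add(0, 2) = 2)
Pow(Add(11766, Mul(-1, Mul(Function('K')(-5), Add(Function('I')(-8), Mul(-4, H))))), -1) = Pow(Add(11766, Mul(-1, Mul(Pow(-5, 2), Add(-8, Mul(-4, 2))))), -1) = Pow(Add(11766, Mul(-1, Mul(25, Add(-8, -8)))), -1) = Pow(Add(11766, Mul(-1, Mul(25, -16))), -1) = Pow(Add(11766, Mul(-1, -400)), -1) = Pow(Add(11766, 400), -1) = Pow(12166, -1) = Rational(1, 12166)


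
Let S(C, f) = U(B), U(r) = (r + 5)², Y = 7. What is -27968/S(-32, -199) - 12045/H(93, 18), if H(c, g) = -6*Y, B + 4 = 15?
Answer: 4971/28 ≈ 177.54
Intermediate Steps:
B = 11 (B = -4 + 15 = 11)
U(r) = (5 + r)²
S(C, f) = 256 (S(C, f) = (5 + 11)² = 16² = 256)
H(c, g) = -42 (H(c, g) = -6*7 = -42)
-27968/S(-32, -199) - 12045/H(93, 18) = -27968/256 - 12045/(-42) = -27968*1/256 - 12045*(-1/42) = -437/4 + 4015/14 = 4971/28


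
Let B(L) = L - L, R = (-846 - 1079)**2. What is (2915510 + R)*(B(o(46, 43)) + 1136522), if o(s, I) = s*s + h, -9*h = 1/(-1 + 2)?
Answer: 7525065592470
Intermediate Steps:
R = 3705625 (R = (-1925)**2 = 3705625)
h = -1/9 (h = -1/(9*(-1 + 2)) = -1/9/1 = -1/9*1 = -1/9 ≈ -0.11111)
o(s, I) = -1/9 + s**2 (o(s, I) = s*s - 1/9 = s**2 - 1/9 = -1/9 + s**2)
B(L) = 0
(2915510 + R)*(B(o(46, 43)) + 1136522) = (2915510 + 3705625)*(0 + 1136522) = 6621135*1136522 = 7525065592470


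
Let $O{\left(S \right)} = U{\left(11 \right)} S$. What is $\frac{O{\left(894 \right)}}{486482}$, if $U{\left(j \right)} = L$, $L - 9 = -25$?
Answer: $- \frac{7152}{243241} \approx -0.029403$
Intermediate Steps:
$L = -16$ ($L = 9 - 25 = -16$)
$U{\left(j \right)} = -16$
$O{\left(S \right)} = - 16 S$
$\frac{O{\left(894 \right)}}{486482} = \frac{\left(-16\right) 894}{486482} = \left(-14304\right) \frac{1}{486482} = - \frac{7152}{243241}$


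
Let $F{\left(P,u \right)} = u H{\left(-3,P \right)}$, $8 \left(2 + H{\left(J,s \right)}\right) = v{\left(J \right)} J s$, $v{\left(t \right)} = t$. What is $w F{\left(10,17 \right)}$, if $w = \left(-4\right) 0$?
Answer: $0$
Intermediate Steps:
$w = 0$
$H{\left(J,s \right)} = -2 + \frac{s J^{2}}{8}$ ($H{\left(J,s \right)} = -2 + \frac{J J s}{8} = -2 + \frac{J^{2} s}{8} = -2 + \frac{s J^{2}}{8}$)
$F{\left(P,u \right)} = u \left(-2 + \frac{9 P}{8}\right)$ ($F{\left(P,u \right)} = u \left(-2 + \frac{P \left(-3\right)^{2}}{8}\right) = u \left(-2 + \frac{1}{8} P 9\right) = u \left(-2 + \frac{9 P}{8}\right)$)
$w F{\left(10,17 \right)} = 0 \cdot \frac{1}{8} \cdot 17 \left(-16 + 9 \cdot 10\right) = 0 \cdot \frac{1}{8} \cdot 17 \left(-16 + 90\right) = 0 \cdot \frac{1}{8} \cdot 17 \cdot 74 = 0 \cdot \frac{629}{4} = 0$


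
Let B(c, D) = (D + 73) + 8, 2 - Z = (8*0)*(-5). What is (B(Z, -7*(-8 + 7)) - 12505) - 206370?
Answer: -218787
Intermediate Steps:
Z = 2 (Z = 2 - 8*0*(-5) = 2 - 0*(-5) = 2 - 1*0 = 2 + 0 = 2)
B(c, D) = 81 + D (B(c, D) = (73 + D) + 8 = 81 + D)
(B(Z, -7*(-8 + 7)) - 12505) - 206370 = ((81 - 7*(-8 + 7)) - 12505) - 206370 = ((81 - 7*(-1)) - 12505) - 206370 = ((81 + 7) - 12505) - 206370 = (88 - 12505) - 206370 = -12417 - 206370 = -218787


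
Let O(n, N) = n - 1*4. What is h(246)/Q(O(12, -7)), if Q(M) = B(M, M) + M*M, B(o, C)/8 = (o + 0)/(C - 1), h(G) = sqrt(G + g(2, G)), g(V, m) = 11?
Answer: 7*sqrt(257)/512 ≈ 0.21918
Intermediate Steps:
O(n, N) = -4 + n (O(n, N) = n - 4 = -4 + n)
h(G) = sqrt(11 + G) (h(G) = sqrt(G + 11) = sqrt(11 + G))
B(o, C) = 8*o/(-1 + C) (B(o, C) = 8*((o + 0)/(C - 1)) = 8*(o/(-1 + C)) = 8*o/(-1 + C))
Q(M) = M**2 + 8*M/(-1 + M) (Q(M) = 8*M/(-1 + M) + M*M = 8*M/(-1 + M) + M**2 = M**2 + 8*M/(-1 + M))
h(246)/Q(O(12, -7)) = sqrt(11 + 246)/(((-4 + 12)*(8 + (-4 + 12)*(-1 + (-4 + 12)))/(-1 + (-4 + 12)))) = sqrt(257)/((8*(8 + 8*(-1 + 8))/(-1 + 8))) = sqrt(257)/((8*(8 + 8*7)/7)) = sqrt(257)/((8*(1/7)*(8 + 56))) = sqrt(257)/((8*(1/7)*64)) = sqrt(257)/(512/7) = sqrt(257)*(7/512) = 7*sqrt(257)/512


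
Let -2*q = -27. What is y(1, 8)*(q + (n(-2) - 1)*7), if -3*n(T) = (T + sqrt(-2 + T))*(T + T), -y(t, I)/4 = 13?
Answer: 1898/3 - 2912*I/3 ≈ 632.67 - 970.67*I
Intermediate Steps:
q = 27/2 (q = -1/2*(-27) = 27/2 ≈ 13.500)
y(t, I) = -52 (y(t, I) = -4*13 = -52)
n(T) = -2*T*(T + sqrt(-2 + T))/3 (n(T) = -(T + sqrt(-2 + T))*(T + T)/3 = -(T + sqrt(-2 + T))*2*T/3 = -2*T*(T + sqrt(-2 + T))/3)
y(1, 8)*(q + (n(-2) - 1)*7) = -52*(27/2 + (-2/3*(-2)*(-2 + sqrt(-2 - 2)) - 1)*7) = -52*(27/2 + (-2/3*(-2)*(-2 + sqrt(-4)) - 1)*7) = -52*(27/2 + (-2/3*(-2)*(-2 + 2*I) - 1)*7) = -52*(27/2 + ((-8/3 + 8*I/3) - 1)*7) = -52*(27/2 + (-11/3 + 8*I/3)*7) = -52*(27/2 + (-77/3 + 56*I/3)) = -52*(-73/6 + 56*I/3) = 1898/3 - 2912*I/3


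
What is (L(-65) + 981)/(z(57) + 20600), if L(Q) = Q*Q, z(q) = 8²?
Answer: 2603/10332 ≈ 0.25194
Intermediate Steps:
z(q) = 64
L(Q) = Q²
(L(-65) + 981)/(z(57) + 20600) = ((-65)² + 981)/(64 + 20600) = (4225 + 981)/20664 = 5206*(1/20664) = 2603/10332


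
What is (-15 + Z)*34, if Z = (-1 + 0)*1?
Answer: -544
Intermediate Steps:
Z = -1 (Z = -1*1 = -1)
(-15 + Z)*34 = (-15 - 1)*34 = -16*34 = -544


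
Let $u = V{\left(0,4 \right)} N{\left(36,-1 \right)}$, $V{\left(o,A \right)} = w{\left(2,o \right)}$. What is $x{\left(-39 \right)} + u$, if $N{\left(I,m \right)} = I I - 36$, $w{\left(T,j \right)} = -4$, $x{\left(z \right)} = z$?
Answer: $-5079$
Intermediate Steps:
$N{\left(I,m \right)} = -36 + I^{2}$ ($N{\left(I,m \right)} = I^{2} - 36 = -36 + I^{2}$)
$V{\left(o,A \right)} = -4$
$u = -5040$ ($u = - 4 \left(-36 + 36^{2}\right) = - 4 \left(-36 + 1296\right) = \left(-4\right) 1260 = -5040$)
$x{\left(-39 \right)} + u = -39 - 5040 = -5079$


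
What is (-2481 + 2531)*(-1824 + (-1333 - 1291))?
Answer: -222400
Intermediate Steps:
(-2481 + 2531)*(-1824 + (-1333 - 1291)) = 50*(-1824 - 2624) = 50*(-4448) = -222400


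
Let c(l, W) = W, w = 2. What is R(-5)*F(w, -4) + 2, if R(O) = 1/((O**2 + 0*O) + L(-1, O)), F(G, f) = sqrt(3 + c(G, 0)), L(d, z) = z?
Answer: 2 + sqrt(3)/20 ≈ 2.0866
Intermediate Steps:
F(G, f) = sqrt(3) (F(G, f) = sqrt(3 + 0) = sqrt(3))
R(O) = 1/(O + O**2) (R(O) = 1/((O**2 + 0*O) + O) = 1/((O**2 + 0) + O) = 1/(O**2 + O) = 1/(O + O**2))
R(-5)*F(w, -4) + 2 = (1/((-5)*(1 - 5)))*sqrt(3) + 2 = (-1/5/(-4))*sqrt(3) + 2 = (-1/5*(-1/4))*sqrt(3) + 2 = sqrt(3)/20 + 2 = 2 + sqrt(3)/20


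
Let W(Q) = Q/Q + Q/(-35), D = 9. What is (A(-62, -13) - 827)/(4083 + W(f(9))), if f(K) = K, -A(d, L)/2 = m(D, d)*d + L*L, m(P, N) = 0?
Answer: -40775/142931 ≈ -0.28528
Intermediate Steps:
A(d, L) = -2*L**2 (A(d, L) = -2*(0*d + L*L) = -2*(0 + L**2) = -2*L**2)
W(Q) = 1 - Q/35 (W(Q) = 1 + Q*(-1/35) = 1 - Q/35)
(A(-62, -13) - 827)/(4083 + W(f(9))) = (-2*(-13)**2 - 827)/(4083 + (1 - 1/35*9)) = (-2*169 - 827)/(4083 + (1 - 9/35)) = (-338 - 827)/(4083 + 26/35) = -1165/142931/35 = -1165*35/142931 = -40775/142931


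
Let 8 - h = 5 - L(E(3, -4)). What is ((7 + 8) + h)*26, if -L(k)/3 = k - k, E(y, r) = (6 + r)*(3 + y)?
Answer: 468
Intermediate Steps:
E(y, r) = (3 + y)*(6 + r)
L(k) = 0 (L(k) = -3*(k - k) = -3*0 = 0)
h = 3 (h = 8 - (5 - 1*0) = 8 - (5 + 0) = 8 - 1*5 = 8 - 5 = 3)
((7 + 8) + h)*26 = ((7 + 8) + 3)*26 = (15 + 3)*26 = 18*26 = 468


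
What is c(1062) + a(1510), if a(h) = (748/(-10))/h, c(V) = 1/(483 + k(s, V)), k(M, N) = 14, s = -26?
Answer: -89164/1876175 ≈ -0.047524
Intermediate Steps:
c(V) = 1/497 (c(V) = 1/(483 + 14) = 1/497)
a(h) = -374/(5*h) (a(h) = (748*(-⅒))/h = -374/(5*h))
c(1062) + a(1510) = 1/497 - 374/5/1510 = 1/497 - 374/5*1/1510 = 1/497 - 187/3775 = -89164/1876175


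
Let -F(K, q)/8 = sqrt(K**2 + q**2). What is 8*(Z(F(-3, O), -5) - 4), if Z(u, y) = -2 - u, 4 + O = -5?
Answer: -48 + 192*sqrt(10) ≈ 559.16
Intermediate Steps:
O = -9 (O = -4 - 5 = -9)
F(K, q) = -8*sqrt(K**2 + q**2)
8*(Z(F(-3, O), -5) - 4) = 8*((-2 - (-8)*sqrt((-3)**2 + (-9)**2)) - 4) = 8*((-2 - (-8)*sqrt(9 + 81)) - 4) = 8*((-2 - (-8)*sqrt(90)) - 4) = 8*((-2 - (-8)*3*sqrt(10)) - 4) = 8*((-2 - (-24)*sqrt(10)) - 4) = 8*((-2 + 24*sqrt(10)) - 4) = 8*(-6 + 24*sqrt(10)) = -48 + 192*sqrt(10)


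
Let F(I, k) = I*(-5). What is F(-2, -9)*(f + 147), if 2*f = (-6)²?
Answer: 1650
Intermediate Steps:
f = 18 (f = (½)*(-6)² = (½)*36 = 18)
F(I, k) = -5*I
F(-2, -9)*(f + 147) = (-5*(-2))*(18 + 147) = 10*165 = 1650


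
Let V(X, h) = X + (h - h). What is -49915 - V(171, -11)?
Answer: -50086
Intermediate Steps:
V(X, h) = X (V(X, h) = X + 0 = X)
-49915 - V(171, -11) = -49915 - 1*171 = -49915 - 171 = -50086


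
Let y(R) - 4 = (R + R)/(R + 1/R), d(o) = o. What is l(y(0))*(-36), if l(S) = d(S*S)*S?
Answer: -2304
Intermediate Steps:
y(R) = 4 + 2*R/(R + 1/R) (y(R) = 4 + (R + R)/(R + 1/R) = 4 + (2*R)/(R + 1/R) = 4 + 2*R/(R + 1/R))
l(S) = S**3 (l(S) = (S*S)*S = S**2*S = S**3)
l(y(0))*(-36) = (2*(2 + 3*0**2)/(1 + 0**2))**3*(-36) = (2*(2 + 3*0)/(1 + 0))**3*(-36) = (2*(2 + 0)/1)**3*(-36) = (2*1*2)**3*(-36) = 4**3*(-36) = 64*(-36) = -2304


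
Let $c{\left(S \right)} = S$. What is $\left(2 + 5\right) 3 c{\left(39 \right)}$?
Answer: $819$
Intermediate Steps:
$\left(2 + 5\right) 3 c{\left(39 \right)} = \left(2 + 5\right) 3 \cdot 39 = 7 \cdot 3 \cdot 39 = 21 \cdot 39 = 819$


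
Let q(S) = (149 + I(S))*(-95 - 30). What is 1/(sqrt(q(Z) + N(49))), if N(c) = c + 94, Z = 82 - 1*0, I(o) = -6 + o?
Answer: -I*sqrt(27982)/27982 ≈ -0.0059781*I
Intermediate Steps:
Z = 82 (Z = 82 + 0 = 82)
N(c) = 94 + c
q(S) = -17875 - 125*S (q(S) = (149 + (-6 + S))*(-95 - 30) = (143 + S)*(-125) = -17875 - 125*S)
1/(sqrt(q(Z) + N(49))) = 1/(sqrt((-17875 - 125*82) + (94 + 49))) = 1/(sqrt((-17875 - 10250) + 143)) = 1/(sqrt(-28125 + 143)) = 1/(sqrt(-27982)) = 1/(I*sqrt(27982)) = -I*sqrt(27982)/27982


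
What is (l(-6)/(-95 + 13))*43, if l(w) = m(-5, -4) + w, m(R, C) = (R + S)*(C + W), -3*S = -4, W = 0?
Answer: -559/123 ≈ -4.5447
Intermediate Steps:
S = 4/3 (S = -1/3*(-4) = 4/3 ≈ 1.3333)
m(R, C) = C*(4/3 + R) (m(R, C) = (R + 4/3)*(C + 0) = (4/3 + R)*C = C*(4/3 + R))
l(w) = 44/3 + w (l(w) = (1/3)*(-4)*(4 + 3*(-5)) + w = (1/3)*(-4)*(4 - 15) + w = (1/3)*(-4)*(-11) + w = 44/3 + w)
(l(-6)/(-95 + 13))*43 = ((44/3 - 6)/(-95 + 13))*43 = ((26/3)/(-82))*43 = ((26/3)*(-1/82))*43 = -13/123*43 = -559/123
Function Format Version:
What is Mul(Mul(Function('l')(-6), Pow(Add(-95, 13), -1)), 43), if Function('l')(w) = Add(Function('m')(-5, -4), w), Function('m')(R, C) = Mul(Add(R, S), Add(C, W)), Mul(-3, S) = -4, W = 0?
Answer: Rational(-559, 123) ≈ -4.5447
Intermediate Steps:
S = Rational(4, 3) (S = Mul(Rational(-1, 3), -4) = Rational(4, 3) ≈ 1.3333)
Function('m')(R, C) = Mul(C, Add(Rational(4, 3), R)) (Function('m')(R, C) = Mul(Add(R, Rational(4, 3)), Add(C, 0)) = Mul(Add(Rational(4, 3), R), C) = Mul(C, Add(Rational(4, 3), R)))
Function('l')(w) = Add(Rational(44, 3), w) (Function('l')(w) = Add(Mul(Rational(1, 3), -4, Add(4, Mul(3, -5))), w) = Add(Mul(Rational(1, 3), -4, Add(4, -15)), w) = Add(Mul(Rational(1, 3), -4, -11), w) = Add(Rational(44, 3), w))
Mul(Mul(Function('l')(-6), Pow(Add(-95, 13), -1)), 43) = Mul(Mul(Add(Rational(44, 3), -6), Pow(Add(-95, 13), -1)), 43) = Mul(Mul(Rational(26, 3), Pow(-82, -1)), 43) = Mul(Mul(Rational(26, 3), Rational(-1, 82)), 43) = Mul(Rational(-13, 123), 43) = Rational(-559, 123)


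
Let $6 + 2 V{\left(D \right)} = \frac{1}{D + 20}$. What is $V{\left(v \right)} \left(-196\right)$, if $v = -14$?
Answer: $\frac{1715}{3} \approx 571.67$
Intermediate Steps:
$V{\left(D \right)} = -3 + \frac{1}{2 \left(20 + D\right)}$ ($V{\left(D \right)} = -3 + \frac{1}{2 \left(D + 20\right)} = -3 + \frac{1}{2 \left(20 + D\right)}$)
$V{\left(v \right)} \left(-196\right) = \frac{-119 - -84}{2 \left(20 - 14\right)} \left(-196\right) = \frac{-119 + 84}{2 \cdot 6} \left(-196\right) = \frac{1}{2} \cdot \frac{1}{6} \left(-35\right) \left(-196\right) = \left(- \frac{35}{12}\right) \left(-196\right) = \frac{1715}{3}$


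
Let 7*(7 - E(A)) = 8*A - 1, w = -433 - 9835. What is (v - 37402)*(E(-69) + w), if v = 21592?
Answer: 160977420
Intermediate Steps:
w = -10268
E(A) = 50/7 - 8*A/7 (E(A) = 7 - (8*A - 1)/7 = 7 - (-1 + 8*A)/7 = 7 + (1/7 - 8*A/7) = 50/7 - 8*A/7)
(v - 37402)*(E(-69) + w) = (21592 - 37402)*((50/7 - 8/7*(-69)) - 10268) = -15810*((50/7 + 552/7) - 10268) = -15810*(86 - 10268) = -15810*(-10182) = 160977420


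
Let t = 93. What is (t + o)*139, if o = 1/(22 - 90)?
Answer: 878897/68 ≈ 12925.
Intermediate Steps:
o = -1/68 (o = 1/(-68) = -1/68 ≈ -0.014706)
(t + o)*139 = (93 - 1/68)*139 = (6323/68)*139 = 878897/68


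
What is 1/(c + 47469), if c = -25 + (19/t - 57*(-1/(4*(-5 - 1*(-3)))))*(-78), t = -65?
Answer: 20/960451 ≈ 2.0824e-5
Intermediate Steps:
c = 11071/20 (c = -25 + (19/(-65) - 57*(-1/(4*(-5 - 1*(-3)))))*(-78) = -25 + (19*(-1/65) - 57*(-1/(4*(-5 + 3))))*(-78) = -25 + (-19/65 - 57/((-4*(-2))))*(-78) = -25 + (-19/65 - 57/8)*(-78) = -25 - 3857/520*(-78) = -25 + 11571/20 = 11071/20 ≈ 553.55)
1/(c + 47469) = 1/(11071/20 + 47469) = 1/(960451/20) = 20/960451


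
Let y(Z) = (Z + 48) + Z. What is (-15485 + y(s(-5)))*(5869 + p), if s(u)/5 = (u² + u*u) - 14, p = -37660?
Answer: 479312907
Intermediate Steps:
s(u) = -70 + 10*u² (s(u) = 5*((u² + u*u) - 14) = 5*((u² + u²) - 14) = 5*(2*u² - 14) = 5*(-14 + 2*u²) = -70 + 10*u²)
y(Z) = 48 + 2*Z (y(Z) = (48 + Z) + Z = 48 + 2*Z)
(-15485 + y(s(-5)))*(5869 + p) = (-15485 + (48 + 2*(-70 + 10*(-5)²)))*(5869 - 37660) = (-15485 + (48 + 2*(-70 + 10*25)))*(-31791) = (-15485 + (48 + 2*(-70 + 250)))*(-31791) = (-15485 + (48 + 2*180))*(-31791) = (-15485 + (48 + 360))*(-31791) = (-15485 + 408)*(-31791) = -15077*(-31791) = 479312907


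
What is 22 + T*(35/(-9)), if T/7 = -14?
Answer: 3628/9 ≈ 403.11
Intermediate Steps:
T = -98 (T = 7*(-14) = -98)
22 + T*(35/(-9)) = 22 - 3430/(-9) = 22 - 3430*(-1)/9 = 22 - 98*(-35/9) = 22 + 3430/9 = 3628/9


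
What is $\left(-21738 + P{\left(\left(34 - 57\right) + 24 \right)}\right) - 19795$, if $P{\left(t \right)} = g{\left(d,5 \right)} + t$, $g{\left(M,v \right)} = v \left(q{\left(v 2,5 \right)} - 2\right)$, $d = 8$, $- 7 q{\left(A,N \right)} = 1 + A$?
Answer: $- \frac{290849}{7} \approx -41550.0$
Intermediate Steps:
$q{\left(A,N \right)} = - \frac{1}{7} - \frac{A}{7}$ ($q{\left(A,N \right)} = - \frac{1 + A}{7} = - \frac{1}{7} - \frac{A}{7}$)
$g{\left(M,v \right)} = v \left(- \frac{15}{7} - \frac{2 v}{7}\right)$ ($g{\left(M,v \right)} = v \left(\left(- \frac{1}{7} - \frac{v 2}{7}\right) - 2\right) = v \left(\left(- \frac{1}{7} - \frac{2 v}{7}\right) - 2\right) = v \left(- \frac{15}{7} - \frac{2 v}{7}\right)$)
$P{\left(t \right)} = - \frac{125}{7} + t$ ($P{\left(t \right)} = \left(- \frac{1}{7}\right) 5 \left(15 + 2 \cdot 5\right) + t = \left(- \frac{1}{7}\right) 5 \left(15 + 10\right) + t = \left(- \frac{1}{7}\right) 5 \cdot 25 + t = - \frac{125}{7} + t$)
$\left(-21738 + P{\left(\left(34 - 57\right) + 24 \right)}\right) - 19795 = \left(-21738 + \left(- \frac{125}{7} + \left(\left(34 - 57\right) + 24\right)\right)\right) - 19795 = \left(-21738 + \left(- \frac{125}{7} + \left(-23 + 24\right)\right)\right) - 19795 = \left(-21738 + \left(- \frac{125}{7} + 1\right)\right) - 19795 = \left(-21738 - \frac{118}{7}\right) - 19795 = - \frac{152284}{7} - 19795 = - \frac{290849}{7}$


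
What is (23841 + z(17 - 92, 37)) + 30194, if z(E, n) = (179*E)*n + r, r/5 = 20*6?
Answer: -442090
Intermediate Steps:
r = 600 (r = 5*(20*6) = 5*120 = 600)
z(E, n) = 600 + 179*E*n (z(E, n) = (179*E)*n + 600 = 179*E*n + 600 = 600 + 179*E*n)
(23841 + z(17 - 92, 37)) + 30194 = (23841 + (600 + 179*(17 - 92)*37)) + 30194 = (23841 + (600 + 179*(-75)*37)) + 30194 = (23841 + (600 - 496725)) + 30194 = (23841 - 496125) + 30194 = -472284 + 30194 = -442090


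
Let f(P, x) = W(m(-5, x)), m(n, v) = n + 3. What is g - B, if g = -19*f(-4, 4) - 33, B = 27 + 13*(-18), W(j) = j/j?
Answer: 155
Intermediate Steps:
m(n, v) = 3 + n
W(j) = 1
f(P, x) = 1
B = -207 (B = 27 - 234 = -207)
g = -52 (g = -19*1 - 33 = -19 - 33 = -52)
g - B = -52 - 1*(-207) = -52 + 207 = 155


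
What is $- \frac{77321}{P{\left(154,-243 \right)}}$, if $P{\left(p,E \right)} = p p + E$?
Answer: $- \frac{77321}{23473} \approx -3.294$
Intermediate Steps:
$P{\left(p,E \right)} = E + p^{2}$ ($P{\left(p,E \right)} = p^{2} + E = E + p^{2}$)
$- \frac{77321}{P{\left(154,-243 \right)}} = - \frac{77321}{-243 + 154^{2}} = - \frac{77321}{-243 + 23716} = - \frac{77321}{23473}$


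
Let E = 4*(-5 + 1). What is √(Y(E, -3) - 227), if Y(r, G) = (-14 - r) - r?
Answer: I*√209 ≈ 14.457*I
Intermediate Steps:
E = -16 (E = 4*(-4) = -16)
Y(r, G) = -14 - 2*r
√(Y(E, -3) - 227) = √((-14 - 2*(-16)) - 227) = √((-14 + 32) - 227) = √(18 - 227) = √(-209) = I*√209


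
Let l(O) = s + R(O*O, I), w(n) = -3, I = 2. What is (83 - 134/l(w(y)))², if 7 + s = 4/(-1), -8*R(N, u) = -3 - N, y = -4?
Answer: 3404025/361 ≈ 9429.4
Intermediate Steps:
R(N, u) = 3/8 + N/8 (R(N, u) = -(-3 - N)/8 = 3/8 + N/8)
s = -11 (s = -7 + 4/(-1) = -7 + 4*(-1) = -7 - 4 = -11)
l(O) = -85/8 + O²/8 (l(O) = -11 + (3/8 + (O*O)/8) = -11 + (3/8 + O²/8) = -85/8 + O²/8)
(83 - 134/l(w(y)))² = (83 - 134/(-85/8 + (⅛)*(-3)²))² = (83 - 134/(-85/8 + (⅛)*9))² = (83 - 134/(-85/8 + 9/8))² = (83 - 134/(-19/2))² = (83 - 134*(-2/19))² = (83 + 268/19)² = (1845/19)² = 3404025/361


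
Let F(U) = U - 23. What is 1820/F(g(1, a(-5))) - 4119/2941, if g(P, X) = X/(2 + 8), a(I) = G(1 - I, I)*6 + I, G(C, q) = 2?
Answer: -54444737/655843 ≈ -83.015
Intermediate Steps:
a(I) = 12 + I (a(I) = 2*6 + I = 12 + I)
g(P, X) = X/10
F(U) = -23 + U
1820/F(g(1, a(-5))) - 4119/2941 = 1820/(-23 + (12 - 5)/10) - 4119/2941 = 1820/(-23 + (1/10)*7) - 4119*1/2941 = 1820/(-23 + 7/10) - 4119/2941 = 1820/(-223/10) - 4119/2941 = 1820*(-10/223) - 4119/2941 = -18200/223 - 4119/2941 = -54444737/655843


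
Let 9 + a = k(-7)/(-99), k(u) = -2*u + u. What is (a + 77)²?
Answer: 45225625/9801 ≈ 4614.4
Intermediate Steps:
k(u) = -u
a = -898/99 (a = -9 - 1*(-7)/(-99) = -9 + 7*(-1/99) = -9 - 7/99 = -898/99 ≈ -9.0707)
(a + 77)² = (-898/99 + 77)² = (6725/99)² = 45225625/9801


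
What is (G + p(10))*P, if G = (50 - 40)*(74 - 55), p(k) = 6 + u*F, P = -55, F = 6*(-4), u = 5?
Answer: -4180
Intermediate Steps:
F = -24
p(k) = -114 (p(k) = 6 + 5*(-24) = 6 - 120 = -114)
G = 190 (G = 10*19 = 190)
(G + p(10))*P = (190 - 114)*(-55) = 76*(-55) = -4180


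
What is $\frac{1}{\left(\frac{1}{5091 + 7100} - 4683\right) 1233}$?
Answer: $- \frac{12191}{70392527316} \approx -1.7319 \cdot 10^{-7}$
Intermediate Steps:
$\frac{1}{\left(\frac{1}{5091 + 7100} - 4683\right) 1233} = \frac{1}{\frac{1}{12191} - 4683} \cdot \frac{1}{1233} = \frac{1}{- \frac{57090452}{12191}} \cdot \frac{1}{1233} = \left(- \frac{12191}{57090452}\right) \frac{1}{1233} = - \frac{12191}{70392527316}$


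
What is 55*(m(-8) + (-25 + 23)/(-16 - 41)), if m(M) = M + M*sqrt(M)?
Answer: -24970/57 - 880*I*sqrt(2) ≈ -438.07 - 1244.5*I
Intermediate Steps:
m(M) = M + M**(3/2)
55*(m(-8) + (-25 + 23)/(-16 - 41)) = 55*((-8 + (-8)**(3/2)) + (-25 + 23)/(-16 - 41)) = 55*((-8 - 16*I*sqrt(2)) - 2/(-57)) = 55*((-8 - 16*I*sqrt(2)) - 2*(-1/57)) = 55*((-8 - 16*I*sqrt(2)) + 2/57) = 55*(-454/57 - 16*I*sqrt(2)) = -24970/57 - 880*I*sqrt(2)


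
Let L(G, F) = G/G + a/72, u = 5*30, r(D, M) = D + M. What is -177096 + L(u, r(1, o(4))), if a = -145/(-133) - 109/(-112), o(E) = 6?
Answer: -27133783129/153216 ≈ -1.7710e+5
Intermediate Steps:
u = 150
a = 4391/2128 (a = -145*(-1/133) - 109*(-1/112) = 145/133 + 109/112 = 4391/2128 ≈ 2.0634)
L(G, F) = 157607/153216 (L(G, F) = G/G + (4391/2128)/72 = 1 + (4391/2128)*(1/72) = 1 + 4391/153216 = 157607/153216)
-177096 + L(u, r(1, o(4))) = -177096 + 157607/153216 = -27133783129/153216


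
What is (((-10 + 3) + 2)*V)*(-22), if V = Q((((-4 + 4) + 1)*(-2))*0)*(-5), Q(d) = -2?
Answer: 1100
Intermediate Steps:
V = 10 (V = -2*(-5) = 10)
(((-10 + 3) + 2)*V)*(-22) = (((-10 + 3) + 2)*10)*(-22) = ((-7 + 2)*10)*(-22) = -5*10*(-22) = -50*(-22) = 1100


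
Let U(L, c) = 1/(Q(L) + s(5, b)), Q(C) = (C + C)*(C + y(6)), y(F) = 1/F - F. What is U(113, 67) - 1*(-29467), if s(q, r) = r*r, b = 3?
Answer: 2141838365/72686 ≈ 29467.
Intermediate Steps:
Q(C) = 2*C*(-35/6 + C) (Q(C) = (C + C)*(C + (1/6 - 1*6)) = (2*C)*(C + (⅙ - 6)) = (2*C)*(C - 35/6) = (2*C)*(-35/6 + C) = 2*C*(-35/6 + C))
s(q, r) = r²
U(L, c) = 1/(9 + L*(-35 + 6*L)/3) (U(L, c) = 1/(L*(-35 + 6*L)/3 + 3²) = 1/(L*(-35 + 6*L)/3 + 9) = 1/(9 + L*(-35 + 6*L)/3))
U(113, 67) - 1*(-29467) = 3/(27 + 113*(-35 + 6*113)) - 1*(-29467) = 3/(27 + 113*(-35 + 678)) + 29467 = 3/(27 + 113*643) + 29467 = 3/(27 + 72659) + 29467 = 3/72686 + 29467 = 2141838365/72686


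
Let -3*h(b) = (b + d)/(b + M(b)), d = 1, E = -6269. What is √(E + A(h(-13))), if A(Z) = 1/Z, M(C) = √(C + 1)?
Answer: √(-25089 + 2*I*√3)/2 ≈ 0.0054675 + 79.198*I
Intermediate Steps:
M(C) = √(1 + C)
h(b) = -(1 + b)/(3*(b + √(1 + b))) (h(b) = -(b + 1)/(3*(b + √(1 + b))) = -(1 + b)/(3*(b + √(1 + b))))
√(E + A(h(-13))) = √(-6269 + 1/((-1 - 1*(-13))/(3*(-13 + √(1 - 13))))) = √(-6269 + 1/((-1 + 13)/(3*(-13 + √(-12))))) = √(-6269 + 1/((⅓)*12/(-13 + 2*I*√3))) = √(-6269 + 1/(4/(-13 + 2*I*√3))) = √(-6269 + (-13/4 + I*√3/2)) = √(-25089/4 + I*√3/2)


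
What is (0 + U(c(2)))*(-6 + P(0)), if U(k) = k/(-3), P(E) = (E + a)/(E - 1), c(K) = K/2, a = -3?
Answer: 1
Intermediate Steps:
c(K) = K/2 (c(K) = K*(½) = K/2)
P(E) = (-3 + E)/(-1 + E) (P(E) = (E - 3)/(E - 1) = (-3 + E)/(-1 + E))
U(k) = -k/3 (U(k) = k*(-⅓) = -k/3)
(0 + U(c(2)))*(-6 + P(0)) = (0 - 2/6)*(-6 + (-3 + 0)/(-1 + 0)) = (0 - ⅓*1)*(-6 - 3/(-1)) = (0 - ⅓)*(-6 - 1*(-3)) = -(-6 + 3)/3 = -⅓*(-3) = 1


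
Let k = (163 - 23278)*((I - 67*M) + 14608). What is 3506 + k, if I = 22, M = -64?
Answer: -437286064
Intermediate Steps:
k = -437289570 (k = (163 - 23278)*((22 - 67*(-64)) + 14608) = -23115*((22 + 4288) + 14608) = -23115*(4310 + 14608) = -23115*18918 = -437289570)
3506 + k = 3506 - 437289570 = -437286064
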